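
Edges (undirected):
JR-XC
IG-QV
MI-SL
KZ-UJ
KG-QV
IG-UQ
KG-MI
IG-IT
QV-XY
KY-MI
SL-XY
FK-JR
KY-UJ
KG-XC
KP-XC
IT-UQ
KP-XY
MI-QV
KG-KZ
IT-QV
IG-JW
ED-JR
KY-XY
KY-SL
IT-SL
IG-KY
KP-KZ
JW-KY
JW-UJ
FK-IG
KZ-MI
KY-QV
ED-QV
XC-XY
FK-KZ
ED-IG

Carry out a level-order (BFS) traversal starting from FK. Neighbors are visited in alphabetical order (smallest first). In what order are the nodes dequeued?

Visit FK; enqueue IG, JR, KZ → queue [IG, JR, KZ]
Visit IG; enqueue ED, IT, JW, KY, QV, UQ → queue [JR, KZ, ED, IT, JW, KY, QV, UQ]
Visit JR; enqueue XC → queue [KZ, ED, IT, JW, KY, QV, UQ, XC]
Visit KZ; enqueue KG, KP, MI, UJ → queue [ED, IT, JW, KY, QV, UQ, XC, KG, KP, MI, UJ]
Visit ED → queue [IT, JW, KY, QV, UQ, XC, KG, KP, MI, UJ]
Visit IT; enqueue SL → queue [JW, KY, QV, UQ, XC, KG, KP, MI, UJ, SL]
Visit JW → queue [KY, QV, UQ, XC, KG, KP, MI, UJ, SL]
Visit KY; enqueue XY → queue [QV, UQ, XC, KG, KP, MI, UJ, SL, XY]
Visit QV → queue [UQ, XC, KG, KP, MI, UJ, SL, XY]
Visit UQ → queue [XC, KG, KP, MI, UJ, SL, XY]
Visit XC → queue [KG, KP, MI, UJ, SL, XY]
Visit KG → queue [KP, MI, UJ, SL, XY]
Visit KP → queue [MI, UJ, SL, XY]
Visit MI → queue [UJ, SL, XY]
Visit UJ → queue [SL, XY]
Visit SL → queue [XY]
Visit XY → queue []

FK → IG → JR → KZ → ED → IT → JW → KY → QV → UQ → XC → KG → KP → MI → UJ → SL → XY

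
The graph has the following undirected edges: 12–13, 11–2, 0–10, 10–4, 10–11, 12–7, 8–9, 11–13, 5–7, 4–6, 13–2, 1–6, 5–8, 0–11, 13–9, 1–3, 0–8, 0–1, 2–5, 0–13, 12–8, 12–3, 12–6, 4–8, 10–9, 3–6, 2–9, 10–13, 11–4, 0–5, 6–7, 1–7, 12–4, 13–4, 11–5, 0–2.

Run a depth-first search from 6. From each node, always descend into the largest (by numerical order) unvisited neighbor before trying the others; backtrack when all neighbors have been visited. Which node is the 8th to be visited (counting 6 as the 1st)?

5

Visit 6
6 → 12
12 → 13
13 → 11
11 → 10
10 → 9
9 → 8
8 → 5
5 → 7
7 → 1
1 → 3
1 → 0
0 → 2
8 → 4

Visit order: 6, 12, 13, 11, 10, 9, 8, 5, 7, 1, 3, 0, 2, 4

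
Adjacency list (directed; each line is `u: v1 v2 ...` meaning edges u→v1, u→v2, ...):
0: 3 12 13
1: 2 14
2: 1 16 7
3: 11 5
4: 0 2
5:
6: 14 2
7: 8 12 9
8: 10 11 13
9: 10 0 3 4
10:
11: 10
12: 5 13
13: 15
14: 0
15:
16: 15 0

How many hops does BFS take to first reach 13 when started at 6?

3

Level 0: 6
Level 1: 2, 14
Level 2: 0, 1, 7, 16
Level 3: 3, 8, 9, 12, 13, 15
Level 4: 4, 5, 10, 11
13 first appears at level 3.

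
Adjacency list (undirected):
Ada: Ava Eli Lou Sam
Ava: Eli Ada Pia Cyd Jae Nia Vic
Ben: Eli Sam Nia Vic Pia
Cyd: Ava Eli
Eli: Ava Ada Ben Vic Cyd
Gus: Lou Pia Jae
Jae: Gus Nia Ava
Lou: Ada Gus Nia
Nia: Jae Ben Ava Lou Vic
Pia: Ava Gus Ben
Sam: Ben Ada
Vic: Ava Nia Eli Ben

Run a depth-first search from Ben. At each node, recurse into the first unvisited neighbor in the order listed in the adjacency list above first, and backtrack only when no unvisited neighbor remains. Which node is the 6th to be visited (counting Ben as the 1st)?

Gus

Visit Ben
Ben → Eli
Eli → Ava
Ava → Ada
Ada → Lou
Lou → Gus
Gus → Pia
Gus → Jae
Jae → Nia
Nia → Vic
Ada → Sam
Ava → Cyd

Visit order: Ben, Eli, Ava, Ada, Lou, Gus, Pia, Jae, Nia, Vic, Sam, Cyd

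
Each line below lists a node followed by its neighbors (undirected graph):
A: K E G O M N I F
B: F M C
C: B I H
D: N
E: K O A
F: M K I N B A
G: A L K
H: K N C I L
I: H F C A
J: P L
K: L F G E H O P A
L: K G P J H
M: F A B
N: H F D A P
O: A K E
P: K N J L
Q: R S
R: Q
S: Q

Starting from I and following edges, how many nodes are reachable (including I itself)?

16

BFS from I visits: I, H, F, C, A, K, N, L, M, B, E, G, O, P, D, J
Reachable nodes: 16 of 19 total.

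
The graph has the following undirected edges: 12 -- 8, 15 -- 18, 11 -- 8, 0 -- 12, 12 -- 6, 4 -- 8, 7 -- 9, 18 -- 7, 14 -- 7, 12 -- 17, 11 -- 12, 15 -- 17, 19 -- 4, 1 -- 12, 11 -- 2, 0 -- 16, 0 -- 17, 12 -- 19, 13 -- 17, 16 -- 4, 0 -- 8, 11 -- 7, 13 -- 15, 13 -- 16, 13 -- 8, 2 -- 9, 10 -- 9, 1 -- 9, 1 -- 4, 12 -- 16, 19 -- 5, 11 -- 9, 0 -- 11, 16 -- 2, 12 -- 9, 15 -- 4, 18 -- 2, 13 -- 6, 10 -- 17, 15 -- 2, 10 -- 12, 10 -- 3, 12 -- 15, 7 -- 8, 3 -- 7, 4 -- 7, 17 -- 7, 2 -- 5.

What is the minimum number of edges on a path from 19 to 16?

Level 0: 19
Level 1: 4, 5, 12
Level 2: 0, 1, 2, 6, 7, 8, 9, 10, 11, 15, 16, 17
Level 3: 3, 13, 14, 18
16 first appears at level 2.

2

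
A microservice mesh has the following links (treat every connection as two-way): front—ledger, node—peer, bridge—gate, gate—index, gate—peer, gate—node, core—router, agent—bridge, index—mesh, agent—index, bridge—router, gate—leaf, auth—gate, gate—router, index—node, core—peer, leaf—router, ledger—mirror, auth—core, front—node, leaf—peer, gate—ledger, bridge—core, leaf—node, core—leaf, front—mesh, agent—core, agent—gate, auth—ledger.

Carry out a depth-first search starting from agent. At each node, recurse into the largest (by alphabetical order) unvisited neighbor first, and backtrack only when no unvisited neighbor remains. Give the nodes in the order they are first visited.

Visit agent
agent → index
index → node
node → peer
peer → leaf
leaf → router
router → gate
gate → ledger
ledger → mirror
ledger → front
front → mesh
ledger → auth
auth → core
core → bridge

agent index node peer leaf router gate ledger mirror front mesh auth core bridge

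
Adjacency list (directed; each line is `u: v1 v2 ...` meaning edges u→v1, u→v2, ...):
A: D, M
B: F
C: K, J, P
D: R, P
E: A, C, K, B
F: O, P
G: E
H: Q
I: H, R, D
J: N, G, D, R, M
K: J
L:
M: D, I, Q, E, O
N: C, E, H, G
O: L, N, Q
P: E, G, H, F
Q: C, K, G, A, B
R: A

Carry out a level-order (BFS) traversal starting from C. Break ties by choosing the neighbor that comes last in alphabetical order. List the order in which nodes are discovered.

Visit C; enqueue P, K, J → queue [P, K, J]
Visit P; enqueue H, G, F, E → queue [K, J, H, G, F, E]
Visit K → queue [J, H, G, F, E]
Visit J; enqueue R, N, M, D → queue [H, G, F, E, R, N, M, D]
Visit H; enqueue Q → queue [G, F, E, R, N, M, D, Q]
Visit G → queue [F, E, R, N, M, D, Q]
Visit F; enqueue O → queue [E, R, N, M, D, Q, O]
Visit E; enqueue B, A → queue [R, N, M, D, Q, O, B, A]
Visit R → queue [N, M, D, Q, O, B, A]
Visit N → queue [M, D, Q, O, B, A]
Visit M; enqueue I → queue [D, Q, O, B, A, I]
Visit D → queue [Q, O, B, A, I]
Visit Q → queue [O, B, A, I]
Visit O; enqueue L → queue [B, A, I, L]
Visit B → queue [A, I, L]
Visit A → queue [I, L]
Visit I → queue [L]
Visit L → queue []

C, P, K, J, H, G, F, E, R, N, M, D, Q, O, B, A, I, L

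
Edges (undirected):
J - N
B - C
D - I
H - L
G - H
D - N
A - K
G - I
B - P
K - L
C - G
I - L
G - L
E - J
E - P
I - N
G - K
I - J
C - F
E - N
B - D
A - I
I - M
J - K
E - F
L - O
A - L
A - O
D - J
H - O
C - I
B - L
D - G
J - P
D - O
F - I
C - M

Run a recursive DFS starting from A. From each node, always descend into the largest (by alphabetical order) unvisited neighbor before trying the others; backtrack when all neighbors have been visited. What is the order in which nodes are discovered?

Visit A
A → O
O → L
L → K
K → J
J → P
P → E
E → N
N → I
I → M
M → C
C → G
G → H
G → D
D → B
C → F

A -> O -> L -> K -> J -> P -> E -> N -> I -> M -> C -> G -> H -> D -> B -> F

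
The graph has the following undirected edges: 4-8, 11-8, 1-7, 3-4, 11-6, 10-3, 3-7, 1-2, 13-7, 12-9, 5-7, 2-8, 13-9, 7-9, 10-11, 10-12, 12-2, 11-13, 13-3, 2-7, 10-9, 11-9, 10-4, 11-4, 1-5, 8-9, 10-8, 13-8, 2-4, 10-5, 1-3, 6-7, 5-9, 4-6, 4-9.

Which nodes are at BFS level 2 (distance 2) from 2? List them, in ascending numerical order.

Level 0: 2
Level 1: 1, 4, 7, 8, 12
Level 2: 3, 5, 6, 9, 10, 11, 13

3, 5, 6, 9, 10, 11, 13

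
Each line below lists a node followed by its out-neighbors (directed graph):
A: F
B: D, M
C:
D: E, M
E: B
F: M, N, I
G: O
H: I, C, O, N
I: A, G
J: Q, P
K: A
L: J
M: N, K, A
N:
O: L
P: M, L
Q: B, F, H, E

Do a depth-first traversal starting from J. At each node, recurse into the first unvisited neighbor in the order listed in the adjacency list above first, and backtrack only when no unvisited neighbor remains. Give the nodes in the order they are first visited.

J → Q → B → D → E → M → N → K → A → F → I → G → O → L → H → C → P

Visit J
J → Q
Q → B
B → D
D → E
D → M
M → N
M → K
K → A
A → F
F → I
I → G
G → O
O → L
Q → H
H → C
J → P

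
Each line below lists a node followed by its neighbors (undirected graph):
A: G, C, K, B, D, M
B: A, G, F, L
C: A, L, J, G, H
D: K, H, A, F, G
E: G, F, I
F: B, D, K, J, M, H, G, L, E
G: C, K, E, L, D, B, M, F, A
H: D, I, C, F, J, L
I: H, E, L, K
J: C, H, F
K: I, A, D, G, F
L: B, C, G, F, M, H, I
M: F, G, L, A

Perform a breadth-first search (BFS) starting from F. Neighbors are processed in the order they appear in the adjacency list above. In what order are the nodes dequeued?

Visit F; enqueue B, D, K, J, M, H, G, L, E → queue [B, D, K, J, M, H, G, L, E]
Visit B; enqueue A → queue [D, K, J, M, H, G, L, E, A]
Visit D → queue [K, J, M, H, G, L, E, A]
Visit K; enqueue I → queue [J, M, H, G, L, E, A, I]
Visit J; enqueue C → queue [M, H, G, L, E, A, I, C]
Visit M → queue [H, G, L, E, A, I, C]
Visit H → queue [G, L, E, A, I, C]
Visit G → queue [L, E, A, I, C]
Visit L → queue [E, A, I, C]
Visit E → queue [A, I, C]
Visit A → queue [I, C]
Visit I → queue [C]
Visit C → queue []

F -> B -> D -> K -> J -> M -> H -> G -> L -> E -> A -> I -> C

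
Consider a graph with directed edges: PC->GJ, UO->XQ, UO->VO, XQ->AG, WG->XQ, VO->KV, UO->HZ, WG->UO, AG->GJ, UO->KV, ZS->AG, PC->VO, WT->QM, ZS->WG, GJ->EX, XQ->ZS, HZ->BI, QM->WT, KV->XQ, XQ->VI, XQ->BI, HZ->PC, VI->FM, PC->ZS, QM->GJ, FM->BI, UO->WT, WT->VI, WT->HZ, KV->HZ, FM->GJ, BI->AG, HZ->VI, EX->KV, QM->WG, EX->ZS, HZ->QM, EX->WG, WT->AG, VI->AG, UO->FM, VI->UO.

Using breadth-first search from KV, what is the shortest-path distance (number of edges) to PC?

2

Level 0: KV
Level 1: HZ, XQ
Level 2: AG, BI, PC, QM, VI, ZS
Level 3: FM, GJ, UO, VO, WG, WT
Level 4: EX
PC first appears at level 2.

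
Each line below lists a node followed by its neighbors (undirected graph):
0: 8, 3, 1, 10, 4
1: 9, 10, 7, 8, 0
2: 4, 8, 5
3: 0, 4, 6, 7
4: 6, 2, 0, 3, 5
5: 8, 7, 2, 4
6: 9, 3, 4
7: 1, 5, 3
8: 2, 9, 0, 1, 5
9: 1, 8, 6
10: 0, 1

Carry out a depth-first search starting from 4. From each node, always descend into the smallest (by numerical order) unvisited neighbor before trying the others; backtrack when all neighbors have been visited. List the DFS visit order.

4 -> 0 -> 1 -> 7 -> 3 -> 6 -> 9 -> 8 -> 2 -> 5 -> 10

Visit 4
4 → 0
0 → 1
1 → 7
7 → 3
3 → 6
6 → 9
9 → 8
8 → 2
2 → 5
1 → 10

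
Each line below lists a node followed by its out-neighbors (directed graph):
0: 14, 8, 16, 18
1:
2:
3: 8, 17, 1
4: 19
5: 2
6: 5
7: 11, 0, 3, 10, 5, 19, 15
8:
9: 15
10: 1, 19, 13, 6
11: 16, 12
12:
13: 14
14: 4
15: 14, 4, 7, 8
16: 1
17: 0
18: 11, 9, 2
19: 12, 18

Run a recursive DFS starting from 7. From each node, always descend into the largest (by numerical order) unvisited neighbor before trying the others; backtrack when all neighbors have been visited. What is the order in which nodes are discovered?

7, 19, 18, 11, 16, 1, 12, 9, 15, 14, 4, 8, 2, 10, 13, 6, 5, 3, 17, 0

Visit 7
7 → 19
19 → 18
18 → 11
11 → 16
16 → 1
11 → 12
18 → 9
9 → 15
15 → 14
14 → 4
15 → 8
18 → 2
7 → 10
10 → 13
10 → 6
6 → 5
7 → 3
3 → 17
17 → 0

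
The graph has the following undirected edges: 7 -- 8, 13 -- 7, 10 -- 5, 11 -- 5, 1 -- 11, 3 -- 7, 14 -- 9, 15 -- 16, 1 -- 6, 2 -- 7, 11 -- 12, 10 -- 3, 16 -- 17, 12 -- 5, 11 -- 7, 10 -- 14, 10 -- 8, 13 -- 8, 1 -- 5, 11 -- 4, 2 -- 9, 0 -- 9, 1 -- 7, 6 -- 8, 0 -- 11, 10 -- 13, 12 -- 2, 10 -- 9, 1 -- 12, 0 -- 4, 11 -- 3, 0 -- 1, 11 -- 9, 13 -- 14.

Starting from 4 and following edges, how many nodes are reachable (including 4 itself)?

15

BFS from 4 visits: 4, 0, 11, 1, 9, 3, 5, 7, 12, 6, 2, 10, 14, 8, 13
Reachable nodes: 15 of 18 total.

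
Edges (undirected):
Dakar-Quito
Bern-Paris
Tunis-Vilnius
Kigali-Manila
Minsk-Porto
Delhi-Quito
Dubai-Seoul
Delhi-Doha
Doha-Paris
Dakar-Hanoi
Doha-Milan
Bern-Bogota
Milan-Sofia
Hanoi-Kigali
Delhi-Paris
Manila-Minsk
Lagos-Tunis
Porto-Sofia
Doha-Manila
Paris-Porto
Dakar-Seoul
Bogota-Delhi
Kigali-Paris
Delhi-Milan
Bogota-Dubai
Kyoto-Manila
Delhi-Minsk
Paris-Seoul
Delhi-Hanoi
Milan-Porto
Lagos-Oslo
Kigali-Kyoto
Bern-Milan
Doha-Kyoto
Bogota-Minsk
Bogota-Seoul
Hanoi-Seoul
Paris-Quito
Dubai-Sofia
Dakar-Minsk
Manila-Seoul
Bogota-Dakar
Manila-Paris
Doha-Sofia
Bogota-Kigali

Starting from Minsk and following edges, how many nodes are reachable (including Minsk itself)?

17

BFS from Minsk visits: Minsk, Bogota, Dakar, Delhi, Manila, Porto, Bern, Dubai, Kigali, Seoul, Hanoi, Quito, Doha, Milan, Paris, Kyoto, Sofia
Reachable nodes: 17 of 21 total.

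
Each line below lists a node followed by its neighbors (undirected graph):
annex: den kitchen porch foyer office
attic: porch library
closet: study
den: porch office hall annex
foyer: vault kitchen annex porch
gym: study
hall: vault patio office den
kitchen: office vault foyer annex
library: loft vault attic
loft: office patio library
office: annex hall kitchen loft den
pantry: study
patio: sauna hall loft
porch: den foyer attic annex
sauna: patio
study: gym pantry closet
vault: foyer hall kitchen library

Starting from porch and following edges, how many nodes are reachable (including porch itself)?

13

BFS from porch visits: porch, den, foyer, attic, annex, office, hall, vault, kitchen, library, loft, patio, sauna
Reachable nodes: 13 of 17 total.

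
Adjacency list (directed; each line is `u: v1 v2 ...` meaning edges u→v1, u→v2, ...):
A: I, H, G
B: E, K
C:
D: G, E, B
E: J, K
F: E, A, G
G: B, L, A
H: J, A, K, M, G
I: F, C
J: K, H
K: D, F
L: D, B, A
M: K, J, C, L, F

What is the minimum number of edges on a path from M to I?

3

Level 0: M
Level 1: C, F, J, K, L
Level 2: A, B, D, E, G, H
Level 3: I
I first appears at level 3.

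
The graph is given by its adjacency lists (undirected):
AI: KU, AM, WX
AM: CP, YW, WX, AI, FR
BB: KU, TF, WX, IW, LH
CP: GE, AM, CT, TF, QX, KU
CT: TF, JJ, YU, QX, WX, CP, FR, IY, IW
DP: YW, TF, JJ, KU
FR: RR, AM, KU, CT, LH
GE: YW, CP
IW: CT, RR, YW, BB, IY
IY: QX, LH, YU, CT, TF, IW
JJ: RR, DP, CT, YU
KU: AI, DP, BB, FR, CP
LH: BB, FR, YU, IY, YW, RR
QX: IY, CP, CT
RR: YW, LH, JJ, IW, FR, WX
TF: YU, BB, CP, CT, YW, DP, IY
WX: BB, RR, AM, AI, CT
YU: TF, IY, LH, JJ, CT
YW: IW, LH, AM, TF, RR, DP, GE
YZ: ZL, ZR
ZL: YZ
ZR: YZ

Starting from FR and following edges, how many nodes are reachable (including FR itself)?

19

BFS from FR visits: FR, RR, AM, KU, CT, LH, YW, JJ, IW, WX, CP, AI, DP, BB, TF, YU, QX, IY, GE
Reachable nodes: 19 of 22 total.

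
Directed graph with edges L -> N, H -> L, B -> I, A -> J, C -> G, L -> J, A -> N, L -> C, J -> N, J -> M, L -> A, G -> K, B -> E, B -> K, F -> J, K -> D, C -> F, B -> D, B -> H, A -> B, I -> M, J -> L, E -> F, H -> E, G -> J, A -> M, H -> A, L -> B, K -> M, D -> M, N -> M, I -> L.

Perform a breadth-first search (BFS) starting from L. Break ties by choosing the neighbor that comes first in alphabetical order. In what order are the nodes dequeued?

L A B C J N M D E H I K F G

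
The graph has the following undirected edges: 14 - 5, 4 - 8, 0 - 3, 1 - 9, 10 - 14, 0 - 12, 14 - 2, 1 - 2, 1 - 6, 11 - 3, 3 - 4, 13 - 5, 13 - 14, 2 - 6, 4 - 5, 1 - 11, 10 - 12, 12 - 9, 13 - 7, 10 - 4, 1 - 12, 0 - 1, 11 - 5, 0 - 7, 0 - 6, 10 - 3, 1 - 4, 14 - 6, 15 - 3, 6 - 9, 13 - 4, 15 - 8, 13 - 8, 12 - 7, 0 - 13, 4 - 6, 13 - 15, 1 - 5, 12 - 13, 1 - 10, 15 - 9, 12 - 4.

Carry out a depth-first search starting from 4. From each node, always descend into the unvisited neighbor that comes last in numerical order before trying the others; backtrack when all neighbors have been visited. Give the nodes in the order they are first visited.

Visit 4
4 → 13
13 → 15
15 → 9
9 → 12
12 → 10
10 → 14
14 → 6
6 → 2
2 → 1
1 → 11
11 → 5
11 → 3
3 → 0
0 → 7
15 → 8

4, 13, 15, 9, 12, 10, 14, 6, 2, 1, 11, 5, 3, 0, 7, 8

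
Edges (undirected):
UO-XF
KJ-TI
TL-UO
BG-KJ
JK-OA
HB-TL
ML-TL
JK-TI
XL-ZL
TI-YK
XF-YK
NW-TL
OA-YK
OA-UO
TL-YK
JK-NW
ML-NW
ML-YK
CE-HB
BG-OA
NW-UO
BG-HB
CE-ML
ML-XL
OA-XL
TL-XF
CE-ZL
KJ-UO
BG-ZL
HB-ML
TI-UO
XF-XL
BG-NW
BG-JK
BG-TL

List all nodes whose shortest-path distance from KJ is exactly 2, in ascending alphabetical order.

HB, JK, NW, OA, TL, XF, YK, ZL

Level 0: KJ
Level 1: BG, TI, UO
Level 2: HB, JK, NW, OA, TL, XF, YK, ZL
Level 3: CE, ML, XL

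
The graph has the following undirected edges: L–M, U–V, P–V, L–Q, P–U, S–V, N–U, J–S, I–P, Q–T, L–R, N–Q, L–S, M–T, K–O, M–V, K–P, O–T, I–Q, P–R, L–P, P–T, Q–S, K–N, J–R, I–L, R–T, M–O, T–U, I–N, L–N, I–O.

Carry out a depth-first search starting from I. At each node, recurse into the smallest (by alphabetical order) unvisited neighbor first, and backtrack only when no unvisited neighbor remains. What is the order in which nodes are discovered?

Visit I
I → L
L → M
M → O
O → K
K → N
N → Q
Q → S
S → J
J → R
R → P
P → T
T → U
U → V

I → L → M → O → K → N → Q → S → J → R → P → T → U → V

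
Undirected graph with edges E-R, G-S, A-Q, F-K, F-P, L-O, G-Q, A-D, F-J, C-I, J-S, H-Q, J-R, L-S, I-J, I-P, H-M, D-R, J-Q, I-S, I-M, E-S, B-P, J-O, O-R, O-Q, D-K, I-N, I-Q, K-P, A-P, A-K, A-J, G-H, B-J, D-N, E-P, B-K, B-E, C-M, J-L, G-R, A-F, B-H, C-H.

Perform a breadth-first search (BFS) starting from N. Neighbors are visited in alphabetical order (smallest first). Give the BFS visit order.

N -> D -> I -> A -> K -> R -> C -> J -> M -> P -> Q -> S -> F -> B -> E -> G -> O -> H -> L

Visit N; enqueue D, I → queue [D, I]
Visit D; enqueue A, K, R → queue [I, A, K, R]
Visit I; enqueue C, J, M, P, Q, S → queue [A, K, R, C, J, M, P, Q, S]
Visit A; enqueue F → queue [K, R, C, J, M, P, Q, S, F]
Visit K; enqueue B → queue [R, C, J, M, P, Q, S, F, B]
Visit R; enqueue E, G, O → queue [C, J, M, P, Q, S, F, B, E, G, O]
Visit C; enqueue H → queue [J, M, P, Q, S, F, B, E, G, O, H]
Visit J; enqueue L → queue [M, P, Q, S, F, B, E, G, O, H, L]
Visit M → queue [P, Q, S, F, B, E, G, O, H, L]
Visit P → queue [Q, S, F, B, E, G, O, H, L]
Visit Q → queue [S, F, B, E, G, O, H, L]
Visit S → queue [F, B, E, G, O, H, L]
Visit F → queue [B, E, G, O, H, L]
Visit B → queue [E, G, O, H, L]
Visit E → queue [G, O, H, L]
Visit G → queue [O, H, L]
Visit O → queue [H, L]
Visit H → queue [L]
Visit L → queue []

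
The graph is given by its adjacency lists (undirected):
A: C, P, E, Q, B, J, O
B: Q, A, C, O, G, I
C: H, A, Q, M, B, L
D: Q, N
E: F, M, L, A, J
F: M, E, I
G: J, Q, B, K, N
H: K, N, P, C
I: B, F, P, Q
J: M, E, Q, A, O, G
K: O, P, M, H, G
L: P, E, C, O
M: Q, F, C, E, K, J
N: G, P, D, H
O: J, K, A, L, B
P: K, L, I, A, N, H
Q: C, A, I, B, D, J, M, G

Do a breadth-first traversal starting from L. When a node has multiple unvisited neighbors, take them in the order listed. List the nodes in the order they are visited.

Visit L; enqueue P, E, C, O → queue [P, E, C, O]
Visit P; enqueue K, I, A, N, H → queue [E, C, O, K, I, A, N, H]
Visit E; enqueue F, M, J → queue [C, O, K, I, A, N, H, F, M, J]
Visit C; enqueue Q, B → queue [O, K, I, A, N, H, F, M, J, Q, B]
Visit O → queue [K, I, A, N, H, F, M, J, Q, B]
Visit K; enqueue G → queue [I, A, N, H, F, M, J, Q, B, G]
Visit I → queue [A, N, H, F, M, J, Q, B, G]
Visit A → queue [N, H, F, M, J, Q, B, G]
Visit N; enqueue D → queue [H, F, M, J, Q, B, G, D]
Visit H → queue [F, M, J, Q, B, G, D]
Visit F → queue [M, J, Q, B, G, D]
Visit M → queue [J, Q, B, G, D]
Visit J → queue [Q, B, G, D]
Visit Q → queue [B, G, D]
Visit B → queue [G, D]
Visit G → queue [D]
Visit D → queue []

L → P → E → C → O → K → I → A → N → H → F → M → J → Q → B → G → D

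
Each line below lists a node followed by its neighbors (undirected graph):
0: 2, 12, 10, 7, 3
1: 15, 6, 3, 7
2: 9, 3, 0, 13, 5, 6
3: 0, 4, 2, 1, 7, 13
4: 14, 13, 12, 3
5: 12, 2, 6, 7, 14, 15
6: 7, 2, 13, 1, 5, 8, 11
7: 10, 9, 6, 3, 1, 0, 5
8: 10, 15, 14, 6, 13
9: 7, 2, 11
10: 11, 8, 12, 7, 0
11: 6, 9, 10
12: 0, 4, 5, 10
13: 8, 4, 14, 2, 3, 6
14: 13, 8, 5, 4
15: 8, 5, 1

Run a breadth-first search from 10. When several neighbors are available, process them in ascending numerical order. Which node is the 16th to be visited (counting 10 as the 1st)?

4

Visit 10; enqueue 0, 7, 8, 11, 12 → queue [0, 7, 8, 11, 12]
Visit 0; enqueue 2, 3 → queue [7, 8, 11, 12, 2, 3]
Visit 7; enqueue 1, 5, 6, 9 → queue [8, 11, 12, 2, 3, 1, 5, 6, 9]
Visit 8; enqueue 13, 14, 15 → queue [11, 12, 2, 3, 1, 5, 6, 9, 13, 14, 15]
Visit 11 → queue [12, 2, 3, 1, 5, 6, 9, 13, 14, 15]
Visit 12; enqueue 4 → queue [2, 3, 1, 5, 6, 9, 13, 14, 15, 4]
Visit 2 → queue [3, 1, 5, 6, 9, 13, 14, 15, 4]
Visit 3 → queue [1, 5, 6, 9, 13, 14, 15, 4]
Visit 1 → queue [5, 6, 9, 13, 14, 15, 4]
Visit 5 → queue [6, 9, 13, 14, 15, 4]
Visit 6 → queue [9, 13, 14, 15, 4]
Visit 9 → queue [13, 14, 15, 4]
Visit 13 → queue [14, 15, 4]
Visit 14 → queue [15, 4]
Visit 15 → queue [4]
Visit 4 → queue []

Visit order: 10, 0, 7, 8, 11, 12, 2, 3, 1, 5, 6, 9, 13, 14, 15, 4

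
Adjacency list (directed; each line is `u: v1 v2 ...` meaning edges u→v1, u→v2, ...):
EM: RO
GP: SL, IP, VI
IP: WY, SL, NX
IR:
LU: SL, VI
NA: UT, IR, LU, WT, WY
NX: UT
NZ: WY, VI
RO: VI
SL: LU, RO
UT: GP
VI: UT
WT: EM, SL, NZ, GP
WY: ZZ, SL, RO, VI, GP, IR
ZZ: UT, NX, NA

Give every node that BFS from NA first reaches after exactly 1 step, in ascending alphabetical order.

IR, LU, UT, WT, WY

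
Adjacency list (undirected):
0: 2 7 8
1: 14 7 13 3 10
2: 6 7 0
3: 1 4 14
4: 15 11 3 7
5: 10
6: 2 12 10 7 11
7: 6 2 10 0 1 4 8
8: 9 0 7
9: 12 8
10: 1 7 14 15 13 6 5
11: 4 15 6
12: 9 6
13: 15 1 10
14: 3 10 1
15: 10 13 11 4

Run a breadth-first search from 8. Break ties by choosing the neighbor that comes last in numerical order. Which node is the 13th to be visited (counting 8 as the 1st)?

Visit 8; enqueue 9, 7, 0 → queue [9, 7, 0]
Visit 9; enqueue 12 → queue [7, 0, 12]
Visit 7; enqueue 10, 6, 4, 2, 1 → queue [0, 12, 10, 6, 4, 2, 1]
Visit 0 → queue [12, 10, 6, 4, 2, 1]
Visit 12 → queue [10, 6, 4, 2, 1]
Visit 10; enqueue 15, 14, 13, 5 → queue [6, 4, 2, 1, 15, 14, 13, 5]
Visit 6; enqueue 11 → queue [4, 2, 1, 15, 14, 13, 5, 11]
Visit 4; enqueue 3 → queue [2, 1, 15, 14, 13, 5, 11, 3]
Visit 2 → queue [1, 15, 14, 13, 5, 11, 3]
Visit 1 → queue [15, 14, 13, 5, 11, 3]
Visit 15 → queue [14, 13, 5, 11, 3]
Visit 14 → queue [13, 5, 11, 3]
Visit 13 → queue [5, 11, 3]
Visit 5 → queue [11, 3]
Visit 11 → queue [3]
Visit 3 → queue []

Visit order: 8, 9, 7, 0, 12, 10, 6, 4, 2, 1, 15, 14, 13, 5, 11, 3

13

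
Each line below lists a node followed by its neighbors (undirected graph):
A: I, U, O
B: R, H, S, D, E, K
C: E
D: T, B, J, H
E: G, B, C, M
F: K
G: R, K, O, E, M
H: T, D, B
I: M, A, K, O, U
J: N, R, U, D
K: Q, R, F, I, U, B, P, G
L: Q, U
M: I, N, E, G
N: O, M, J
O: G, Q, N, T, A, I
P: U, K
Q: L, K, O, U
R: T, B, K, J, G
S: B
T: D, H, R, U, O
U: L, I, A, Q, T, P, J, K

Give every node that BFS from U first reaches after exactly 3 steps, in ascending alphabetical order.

E, S

Level 0: U
Level 1: A, I, J, K, L, P, Q, T
Level 2: B, D, F, G, H, M, N, O, R
Level 3: E, S
Level 4: C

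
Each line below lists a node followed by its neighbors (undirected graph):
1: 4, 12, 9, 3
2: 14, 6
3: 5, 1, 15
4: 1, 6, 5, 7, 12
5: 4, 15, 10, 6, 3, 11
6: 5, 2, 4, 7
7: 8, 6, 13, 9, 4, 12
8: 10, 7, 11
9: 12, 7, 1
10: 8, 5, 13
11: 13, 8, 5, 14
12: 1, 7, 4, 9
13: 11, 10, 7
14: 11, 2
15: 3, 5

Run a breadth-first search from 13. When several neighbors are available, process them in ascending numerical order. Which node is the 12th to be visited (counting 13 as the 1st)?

Visit 13; enqueue 7, 10, 11 → queue [7, 10, 11]
Visit 7; enqueue 4, 6, 8, 9, 12 → queue [10, 11, 4, 6, 8, 9, 12]
Visit 10; enqueue 5 → queue [11, 4, 6, 8, 9, 12, 5]
Visit 11; enqueue 14 → queue [4, 6, 8, 9, 12, 5, 14]
Visit 4; enqueue 1 → queue [6, 8, 9, 12, 5, 14, 1]
Visit 6; enqueue 2 → queue [8, 9, 12, 5, 14, 1, 2]
Visit 8 → queue [9, 12, 5, 14, 1, 2]
Visit 9 → queue [12, 5, 14, 1, 2]
Visit 12 → queue [5, 14, 1, 2]
Visit 5; enqueue 3, 15 → queue [14, 1, 2, 3, 15]
Visit 14 → queue [1, 2, 3, 15]
Visit 1 → queue [2, 3, 15]
Visit 2 → queue [3, 15]
Visit 3 → queue [15]
Visit 15 → queue []

Visit order: 13, 7, 10, 11, 4, 6, 8, 9, 12, 5, 14, 1, 2, 3, 15

1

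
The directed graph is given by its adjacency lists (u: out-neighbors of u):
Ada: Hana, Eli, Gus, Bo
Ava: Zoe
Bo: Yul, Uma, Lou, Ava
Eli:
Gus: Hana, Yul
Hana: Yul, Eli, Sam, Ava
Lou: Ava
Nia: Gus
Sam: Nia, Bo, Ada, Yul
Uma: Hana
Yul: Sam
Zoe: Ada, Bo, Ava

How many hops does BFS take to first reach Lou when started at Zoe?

2

Level 0: Zoe
Level 1: Ada, Ava, Bo
Level 2: Eli, Gus, Hana, Lou, Uma, Yul
Level 3: Sam
Level 4: Nia
Lou first appears at level 2.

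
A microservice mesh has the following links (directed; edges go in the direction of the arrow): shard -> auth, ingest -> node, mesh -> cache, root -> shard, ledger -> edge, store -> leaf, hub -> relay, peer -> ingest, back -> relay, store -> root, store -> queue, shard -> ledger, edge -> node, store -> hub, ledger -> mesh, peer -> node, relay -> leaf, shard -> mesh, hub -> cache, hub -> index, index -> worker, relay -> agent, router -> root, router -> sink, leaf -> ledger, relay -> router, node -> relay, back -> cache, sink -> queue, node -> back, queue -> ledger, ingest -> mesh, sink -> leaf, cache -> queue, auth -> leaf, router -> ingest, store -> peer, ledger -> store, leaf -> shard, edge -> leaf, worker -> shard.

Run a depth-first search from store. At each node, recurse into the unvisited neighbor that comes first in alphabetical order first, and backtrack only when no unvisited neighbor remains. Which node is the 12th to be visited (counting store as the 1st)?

Visit store
store → hub
hub → cache
cache → queue
queue → ledger
ledger → edge
edge → leaf
leaf → shard
shard → auth
shard → mesh
edge → node
node → back
back → relay
relay → agent
relay → router
router → ingest
router → root
router → sink
hub → index
index → worker
store → peer

Visit order: store, hub, cache, queue, ledger, edge, leaf, shard, auth, mesh, node, back, relay, agent, router, ingest, root, sink, index, worker, peer

back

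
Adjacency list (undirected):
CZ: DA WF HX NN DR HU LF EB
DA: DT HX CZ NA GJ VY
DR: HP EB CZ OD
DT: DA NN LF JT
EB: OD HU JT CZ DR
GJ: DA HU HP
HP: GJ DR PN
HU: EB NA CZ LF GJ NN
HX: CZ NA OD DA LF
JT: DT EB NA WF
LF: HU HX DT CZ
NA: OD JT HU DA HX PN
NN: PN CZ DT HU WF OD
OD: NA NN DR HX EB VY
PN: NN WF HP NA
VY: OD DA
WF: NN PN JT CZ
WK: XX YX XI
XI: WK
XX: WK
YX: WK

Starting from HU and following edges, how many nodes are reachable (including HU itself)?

BFS from HU visits: HU, EB, NA, CZ, LF, GJ, NN, OD, JT, DR, DA, HX, PN, WF, DT, HP, VY
Reachable nodes: 17 of 21 total.

17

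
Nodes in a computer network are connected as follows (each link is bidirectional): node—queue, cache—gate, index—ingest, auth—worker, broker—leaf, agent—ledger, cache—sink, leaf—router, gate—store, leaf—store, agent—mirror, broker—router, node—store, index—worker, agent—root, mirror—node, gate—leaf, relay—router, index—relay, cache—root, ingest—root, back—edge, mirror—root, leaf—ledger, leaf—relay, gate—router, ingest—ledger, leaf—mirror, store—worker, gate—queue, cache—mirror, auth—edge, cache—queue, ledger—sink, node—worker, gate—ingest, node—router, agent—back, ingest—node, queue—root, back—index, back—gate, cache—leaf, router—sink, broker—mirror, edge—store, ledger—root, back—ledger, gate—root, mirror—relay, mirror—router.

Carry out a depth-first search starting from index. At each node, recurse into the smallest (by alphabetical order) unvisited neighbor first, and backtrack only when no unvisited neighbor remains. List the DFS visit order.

index, back, agent, ledger, ingest, gate, cache, leaf, broker, mirror, node, queue, root, router, relay, sink, store, edge, auth, worker

Visit index
index → back
back → agent
agent → ledger
ledger → ingest
ingest → gate
gate → cache
cache → leaf
leaf → broker
broker → mirror
mirror → node
node → queue
queue → root
node → router
router → relay
router → sink
node → store
store → edge
edge → auth
auth → worker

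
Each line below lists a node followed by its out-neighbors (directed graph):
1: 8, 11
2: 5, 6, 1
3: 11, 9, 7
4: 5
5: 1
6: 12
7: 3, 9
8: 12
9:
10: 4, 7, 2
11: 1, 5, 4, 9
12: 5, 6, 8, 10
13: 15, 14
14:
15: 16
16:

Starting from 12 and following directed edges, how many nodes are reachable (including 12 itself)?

12

BFS from 12 visits: 12, 5, 6, 8, 10, 1, 4, 7, 2, 11, 3, 9
Reachable nodes: 12 of 16 total.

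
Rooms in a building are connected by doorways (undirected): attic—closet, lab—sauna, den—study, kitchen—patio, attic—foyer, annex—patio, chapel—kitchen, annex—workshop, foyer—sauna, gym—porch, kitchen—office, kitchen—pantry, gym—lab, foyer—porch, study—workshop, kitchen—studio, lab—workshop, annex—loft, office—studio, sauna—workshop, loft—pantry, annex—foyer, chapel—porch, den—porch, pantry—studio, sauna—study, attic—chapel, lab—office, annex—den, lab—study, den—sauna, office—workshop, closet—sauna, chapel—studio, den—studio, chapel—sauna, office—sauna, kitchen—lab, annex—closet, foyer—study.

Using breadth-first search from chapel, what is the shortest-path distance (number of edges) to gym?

2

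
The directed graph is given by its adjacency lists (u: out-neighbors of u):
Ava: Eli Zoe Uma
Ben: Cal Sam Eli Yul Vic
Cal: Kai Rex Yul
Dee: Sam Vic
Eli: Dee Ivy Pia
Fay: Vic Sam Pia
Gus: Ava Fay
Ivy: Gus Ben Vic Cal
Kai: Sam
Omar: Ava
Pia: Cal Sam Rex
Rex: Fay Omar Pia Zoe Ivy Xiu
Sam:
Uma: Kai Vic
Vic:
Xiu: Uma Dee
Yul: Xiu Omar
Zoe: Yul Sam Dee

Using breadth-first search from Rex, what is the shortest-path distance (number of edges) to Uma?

Level 0: Rex
Level 1: Fay, Ivy, Omar, Pia, Xiu, Zoe
Level 2: Ava, Ben, Cal, Dee, Gus, Sam, Uma, Vic, Yul
Level 3: Eli, Kai
Uma first appears at level 2.

2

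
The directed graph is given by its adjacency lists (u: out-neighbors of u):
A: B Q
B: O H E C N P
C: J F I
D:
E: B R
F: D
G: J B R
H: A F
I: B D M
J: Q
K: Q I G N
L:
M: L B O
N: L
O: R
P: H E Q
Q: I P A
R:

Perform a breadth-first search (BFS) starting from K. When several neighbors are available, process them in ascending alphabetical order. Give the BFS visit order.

K, G, I, N, Q, B, J, R, D, M, L, A, P, C, E, H, O, F

Visit K; enqueue G, I, N, Q → queue [G, I, N, Q]
Visit G; enqueue B, J, R → queue [I, N, Q, B, J, R]
Visit I; enqueue D, M → queue [N, Q, B, J, R, D, M]
Visit N; enqueue L → queue [Q, B, J, R, D, M, L]
Visit Q; enqueue A, P → queue [B, J, R, D, M, L, A, P]
Visit B; enqueue C, E, H, O → queue [J, R, D, M, L, A, P, C, E, H, O]
Visit J → queue [R, D, M, L, A, P, C, E, H, O]
Visit R → queue [D, M, L, A, P, C, E, H, O]
Visit D → queue [M, L, A, P, C, E, H, O]
Visit M → queue [L, A, P, C, E, H, O]
Visit L → queue [A, P, C, E, H, O]
Visit A → queue [P, C, E, H, O]
Visit P → queue [C, E, H, O]
Visit C; enqueue F → queue [E, H, O, F]
Visit E → queue [H, O, F]
Visit H → queue [O, F]
Visit O → queue [F]
Visit F → queue []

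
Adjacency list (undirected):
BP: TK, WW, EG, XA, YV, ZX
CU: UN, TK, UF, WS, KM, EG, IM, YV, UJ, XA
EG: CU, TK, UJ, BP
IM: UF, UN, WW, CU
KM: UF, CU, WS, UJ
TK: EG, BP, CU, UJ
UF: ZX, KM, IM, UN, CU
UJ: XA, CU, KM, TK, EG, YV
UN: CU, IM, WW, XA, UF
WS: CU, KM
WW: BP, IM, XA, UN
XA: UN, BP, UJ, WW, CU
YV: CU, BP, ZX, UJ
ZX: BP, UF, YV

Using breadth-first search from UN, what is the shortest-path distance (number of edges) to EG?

2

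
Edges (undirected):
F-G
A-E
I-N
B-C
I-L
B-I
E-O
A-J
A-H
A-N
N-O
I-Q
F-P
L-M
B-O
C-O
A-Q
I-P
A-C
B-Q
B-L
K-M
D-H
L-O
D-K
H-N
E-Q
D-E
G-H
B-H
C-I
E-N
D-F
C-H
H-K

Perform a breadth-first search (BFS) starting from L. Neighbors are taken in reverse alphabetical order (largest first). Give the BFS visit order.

L, O, M, I, B, N, E, C, K, Q, P, H, A, D, F, G, J

Visit L; enqueue O, M, I, B → queue [O, M, I, B]
Visit O; enqueue N, E, C → queue [M, I, B, N, E, C]
Visit M; enqueue K → queue [I, B, N, E, C, K]
Visit I; enqueue Q, P → queue [B, N, E, C, K, Q, P]
Visit B; enqueue H → queue [N, E, C, K, Q, P, H]
Visit N; enqueue A → queue [E, C, K, Q, P, H, A]
Visit E; enqueue D → queue [C, K, Q, P, H, A, D]
Visit C → queue [K, Q, P, H, A, D]
Visit K → queue [Q, P, H, A, D]
Visit Q → queue [P, H, A, D]
Visit P; enqueue F → queue [H, A, D, F]
Visit H; enqueue G → queue [A, D, F, G]
Visit A; enqueue J → queue [D, F, G, J]
Visit D → queue [F, G, J]
Visit F → queue [G, J]
Visit G → queue [J]
Visit J → queue []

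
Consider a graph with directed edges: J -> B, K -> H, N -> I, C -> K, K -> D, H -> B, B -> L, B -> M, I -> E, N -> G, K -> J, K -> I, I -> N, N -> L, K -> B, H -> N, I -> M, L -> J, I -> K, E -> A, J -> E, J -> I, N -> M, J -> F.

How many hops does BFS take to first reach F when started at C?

3

Level 0: C
Level 1: K
Level 2: B, D, H, I, J
Level 3: E, F, L, M, N
Level 4: A, G
F first appears at level 3.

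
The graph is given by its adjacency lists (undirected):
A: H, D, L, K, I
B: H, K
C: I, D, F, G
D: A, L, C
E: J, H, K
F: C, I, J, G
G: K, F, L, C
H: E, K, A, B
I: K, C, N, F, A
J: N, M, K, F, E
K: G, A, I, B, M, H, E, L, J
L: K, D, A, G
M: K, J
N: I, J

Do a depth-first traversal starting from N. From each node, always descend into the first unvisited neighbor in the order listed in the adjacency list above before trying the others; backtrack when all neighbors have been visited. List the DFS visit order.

Visit N
N → I
I → K
K → G
G → F
F → C
C → D
D → A
A → H
H → E
E → J
J → M
H → B
A → L

N, I, K, G, F, C, D, A, H, E, J, M, B, L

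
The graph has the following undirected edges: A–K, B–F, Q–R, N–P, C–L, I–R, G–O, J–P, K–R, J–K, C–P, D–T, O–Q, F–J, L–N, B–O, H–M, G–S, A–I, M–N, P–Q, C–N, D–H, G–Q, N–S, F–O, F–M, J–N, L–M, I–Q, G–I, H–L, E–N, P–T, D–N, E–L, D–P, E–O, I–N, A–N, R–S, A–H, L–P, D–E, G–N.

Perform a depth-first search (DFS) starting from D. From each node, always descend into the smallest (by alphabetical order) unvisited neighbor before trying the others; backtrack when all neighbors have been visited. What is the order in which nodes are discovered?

Visit D
D → E
E → L
L → C
C → N
N → A
A → H
H → M
M → F
F → B
B → O
O → G
G → I
I → Q
Q → P
P → J
J → K
K → R
R → S
P → T

D E L C N A H M F B O G I Q P J K R S T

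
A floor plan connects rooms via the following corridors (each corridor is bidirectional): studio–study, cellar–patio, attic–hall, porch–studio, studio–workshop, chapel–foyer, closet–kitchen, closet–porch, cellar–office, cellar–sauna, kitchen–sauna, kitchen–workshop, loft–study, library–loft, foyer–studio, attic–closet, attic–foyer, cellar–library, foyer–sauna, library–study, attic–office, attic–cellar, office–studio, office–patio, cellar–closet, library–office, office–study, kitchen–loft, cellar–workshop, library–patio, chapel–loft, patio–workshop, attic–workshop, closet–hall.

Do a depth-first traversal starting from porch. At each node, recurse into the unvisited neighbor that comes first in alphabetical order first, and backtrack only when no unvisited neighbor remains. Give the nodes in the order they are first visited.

porch → closet → attic → cellar → library → loft → chapel → foyer → sauna → kitchen → workshop → patio → office → studio → study → hall

Visit porch
porch → closet
closet → attic
attic → cellar
cellar → library
library → loft
loft → chapel
chapel → foyer
foyer → sauna
sauna → kitchen
kitchen → workshop
workshop → patio
patio → office
office → studio
studio → study
attic → hall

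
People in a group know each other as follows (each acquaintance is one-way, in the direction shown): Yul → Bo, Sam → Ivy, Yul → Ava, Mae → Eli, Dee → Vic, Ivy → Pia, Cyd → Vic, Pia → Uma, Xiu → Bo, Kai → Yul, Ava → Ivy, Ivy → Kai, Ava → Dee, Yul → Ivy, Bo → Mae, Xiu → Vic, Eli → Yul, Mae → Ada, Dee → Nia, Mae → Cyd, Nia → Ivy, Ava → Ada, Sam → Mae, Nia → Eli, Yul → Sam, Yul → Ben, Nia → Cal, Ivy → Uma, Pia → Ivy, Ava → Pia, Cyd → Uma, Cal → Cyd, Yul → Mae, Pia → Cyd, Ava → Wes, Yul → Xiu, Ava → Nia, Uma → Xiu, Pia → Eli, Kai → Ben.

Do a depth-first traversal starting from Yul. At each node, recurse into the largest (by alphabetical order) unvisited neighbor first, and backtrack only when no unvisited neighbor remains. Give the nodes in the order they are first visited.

Yul -> Xiu -> Vic -> Bo -> Mae -> Eli -> Cyd -> Uma -> Ada -> Sam -> Ivy -> Pia -> Kai -> Ben -> Ava -> Wes -> Nia -> Cal -> Dee

Visit Yul
Yul → Xiu
Xiu → Vic
Xiu → Bo
Bo → Mae
Mae → Eli
Mae → Cyd
Cyd → Uma
Mae → Ada
Yul → Sam
Sam → Ivy
Ivy → Pia
Ivy → Kai
Kai → Ben
Yul → Ava
Ava → Wes
Ava → Nia
Nia → Cal
Ava → Dee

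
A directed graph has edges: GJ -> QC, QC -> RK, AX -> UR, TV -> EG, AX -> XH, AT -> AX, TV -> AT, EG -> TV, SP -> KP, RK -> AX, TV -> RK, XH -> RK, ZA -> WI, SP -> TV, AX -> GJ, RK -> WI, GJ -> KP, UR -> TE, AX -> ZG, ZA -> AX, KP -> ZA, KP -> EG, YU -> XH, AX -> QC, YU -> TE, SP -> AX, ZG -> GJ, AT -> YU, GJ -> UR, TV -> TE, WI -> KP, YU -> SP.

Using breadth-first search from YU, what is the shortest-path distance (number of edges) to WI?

Level 0: YU
Level 1: SP, TE, XH
Level 2: AX, KP, RK, TV
Level 3: AT, EG, GJ, QC, UR, WI, ZA, ZG
WI first appears at level 3.

3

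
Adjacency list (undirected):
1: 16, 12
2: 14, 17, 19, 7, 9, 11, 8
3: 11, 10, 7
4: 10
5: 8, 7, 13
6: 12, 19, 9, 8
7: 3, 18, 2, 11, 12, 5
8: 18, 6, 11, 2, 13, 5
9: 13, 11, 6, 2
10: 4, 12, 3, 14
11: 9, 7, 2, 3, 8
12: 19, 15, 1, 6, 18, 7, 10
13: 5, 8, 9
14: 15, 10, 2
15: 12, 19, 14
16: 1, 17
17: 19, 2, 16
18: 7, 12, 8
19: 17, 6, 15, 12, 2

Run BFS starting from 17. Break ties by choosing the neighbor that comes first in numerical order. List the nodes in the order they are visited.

17, 2, 16, 19, 7, 8, 9, 11, 14, 1, 6, 12, 15, 3, 5, 18, 13, 10, 4

Visit 17; enqueue 2, 16, 19 → queue [2, 16, 19]
Visit 2; enqueue 7, 8, 9, 11, 14 → queue [16, 19, 7, 8, 9, 11, 14]
Visit 16; enqueue 1 → queue [19, 7, 8, 9, 11, 14, 1]
Visit 19; enqueue 6, 12, 15 → queue [7, 8, 9, 11, 14, 1, 6, 12, 15]
Visit 7; enqueue 3, 5, 18 → queue [8, 9, 11, 14, 1, 6, 12, 15, 3, 5, 18]
Visit 8; enqueue 13 → queue [9, 11, 14, 1, 6, 12, 15, 3, 5, 18, 13]
Visit 9 → queue [11, 14, 1, 6, 12, 15, 3, 5, 18, 13]
Visit 11 → queue [14, 1, 6, 12, 15, 3, 5, 18, 13]
Visit 14; enqueue 10 → queue [1, 6, 12, 15, 3, 5, 18, 13, 10]
Visit 1 → queue [6, 12, 15, 3, 5, 18, 13, 10]
Visit 6 → queue [12, 15, 3, 5, 18, 13, 10]
Visit 12 → queue [15, 3, 5, 18, 13, 10]
Visit 15 → queue [3, 5, 18, 13, 10]
Visit 3 → queue [5, 18, 13, 10]
Visit 5 → queue [18, 13, 10]
Visit 18 → queue [13, 10]
Visit 13 → queue [10]
Visit 10; enqueue 4 → queue [4]
Visit 4 → queue []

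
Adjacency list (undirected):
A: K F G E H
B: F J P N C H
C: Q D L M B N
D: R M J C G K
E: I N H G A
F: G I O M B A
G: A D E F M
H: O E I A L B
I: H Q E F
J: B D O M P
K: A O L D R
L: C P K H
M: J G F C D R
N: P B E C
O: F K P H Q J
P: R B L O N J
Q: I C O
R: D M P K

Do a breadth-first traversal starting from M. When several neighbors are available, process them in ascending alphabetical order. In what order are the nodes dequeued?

Visit M; enqueue C, D, F, G, J, R → queue [C, D, F, G, J, R]
Visit C; enqueue B, L, N, Q → queue [D, F, G, J, R, B, L, N, Q]
Visit D; enqueue K → queue [F, G, J, R, B, L, N, Q, K]
Visit F; enqueue A, I, O → queue [G, J, R, B, L, N, Q, K, A, I, O]
Visit G; enqueue E → queue [J, R, B, L, N, Q, K, A, I, O, E]
Visit J; enqueue P → queue [R, B, L, N, Q, K, A, I, O, E, P]
Visit R → queue [B, L, N, Q, K, A, I, O, E, P]
Visit B; enqueue H → queue [L, N, Q, K, A, I, O, E, P, H]
Visit L → queue [N, Q, K, A, I, O, E, P, H]
Visit N → queue [Q, K, A, I, O, E, P, H]
Visit Q → queue [K, A, I, O, E, P, H]
Visit K → queue [A, I, O, E, P, H]
Visit A → queue [I, O, E, P, H]
Visit I → queue [O, E, P, H]
Visit O → queue [E, P, H]
Visit E → queue [P, H]
Visit P → queue [H]
Visit H → queue []

M -> C -> D -> F -> G -> J -> R -> B -> L -> N -> Q -> K -> A -> I -> O -> E -> P -> H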